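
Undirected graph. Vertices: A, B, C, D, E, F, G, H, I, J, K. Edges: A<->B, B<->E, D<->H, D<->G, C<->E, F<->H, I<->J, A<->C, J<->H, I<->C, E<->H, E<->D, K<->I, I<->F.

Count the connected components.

From A: component {A, B, C, D, E, F, G, H, I, J, K}.
That's 1 component.

1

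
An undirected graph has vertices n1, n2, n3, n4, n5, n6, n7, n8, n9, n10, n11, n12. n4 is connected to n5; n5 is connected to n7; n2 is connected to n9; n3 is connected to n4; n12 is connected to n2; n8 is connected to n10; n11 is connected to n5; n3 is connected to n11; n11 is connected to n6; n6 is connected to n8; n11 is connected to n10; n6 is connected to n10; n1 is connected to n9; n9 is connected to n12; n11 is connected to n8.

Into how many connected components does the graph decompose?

2

From n1: component {n1, n2, n9, n12}.
From n3: component {n3, n4, n5, n6, n7, n8, n10, n11}.
That's 2 components.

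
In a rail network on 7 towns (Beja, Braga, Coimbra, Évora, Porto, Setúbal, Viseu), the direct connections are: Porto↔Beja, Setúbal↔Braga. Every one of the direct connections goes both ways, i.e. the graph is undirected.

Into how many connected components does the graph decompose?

From Beja: component {Beja, Porto}.
From Braga: component {Braga, Setúbal}.
From Coimbra: component {Coimbra}.
From Évora: component {Évora}.
From Viseu: component {Viseu}.
That's 5 components.

5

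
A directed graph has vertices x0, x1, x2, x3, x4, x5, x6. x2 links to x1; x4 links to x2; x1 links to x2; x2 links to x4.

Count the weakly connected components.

From x0: component {x0}.
From x1: component {x1, x2, x4}.
From x3: component {x3}.
From x5: component {x5}.
From x6: component {x6}.
That's 5 components.

5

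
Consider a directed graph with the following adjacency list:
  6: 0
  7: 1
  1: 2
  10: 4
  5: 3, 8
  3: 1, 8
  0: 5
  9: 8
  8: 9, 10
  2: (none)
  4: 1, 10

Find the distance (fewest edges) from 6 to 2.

5

Distance 0: 6.
Distance 1: 0.
Distance 2: 5.
Distance 3: 3, 8.
Distance 4: 1, 9, 10.
Distance 5: 2, 4 — contains 2.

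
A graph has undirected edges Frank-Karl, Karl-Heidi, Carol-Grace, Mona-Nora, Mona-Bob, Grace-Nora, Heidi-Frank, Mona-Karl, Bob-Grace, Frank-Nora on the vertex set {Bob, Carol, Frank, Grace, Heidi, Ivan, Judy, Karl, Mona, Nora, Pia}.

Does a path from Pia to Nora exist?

Pia has no edges, so nothing is reachable from it.

No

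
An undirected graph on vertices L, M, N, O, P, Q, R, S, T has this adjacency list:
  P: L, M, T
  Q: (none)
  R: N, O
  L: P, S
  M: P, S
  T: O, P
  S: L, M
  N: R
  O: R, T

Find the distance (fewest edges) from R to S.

5

Distance 0: R.
Distance 1: N, O.
Distance 2: T.
Distance 3: P.
Distance 4: L, M.
Distance 5: S — contains S.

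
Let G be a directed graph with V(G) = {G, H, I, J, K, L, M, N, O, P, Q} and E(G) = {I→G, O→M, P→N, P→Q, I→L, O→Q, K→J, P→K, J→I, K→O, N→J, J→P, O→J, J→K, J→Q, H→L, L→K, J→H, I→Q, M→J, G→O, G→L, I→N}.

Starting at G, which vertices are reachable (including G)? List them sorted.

Start at G.
Its neighbours: L, O.
Then their neighbours: J, K, M, Q.
Then next layer: H, I, P.
Then next layer: N.
Every vertex is now reached.

G, H, I, J, K, L, M, N, O, P, Q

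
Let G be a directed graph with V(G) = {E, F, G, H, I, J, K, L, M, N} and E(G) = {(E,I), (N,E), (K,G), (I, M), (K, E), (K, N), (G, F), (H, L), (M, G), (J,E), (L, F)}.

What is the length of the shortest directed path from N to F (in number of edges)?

Distance 0: N.
Distance 1: E.
Distance 2: I.
Distance 3: M.
Distance 4: G.
Distance 5: F — contains F.

5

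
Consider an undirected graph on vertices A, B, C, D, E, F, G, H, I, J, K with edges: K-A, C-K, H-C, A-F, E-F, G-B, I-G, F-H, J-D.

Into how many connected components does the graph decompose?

From A: component {A, C, E, F, H, K}.
From B: component {B, G, I}.
From D: component {D, J}.
That's 3 components.

3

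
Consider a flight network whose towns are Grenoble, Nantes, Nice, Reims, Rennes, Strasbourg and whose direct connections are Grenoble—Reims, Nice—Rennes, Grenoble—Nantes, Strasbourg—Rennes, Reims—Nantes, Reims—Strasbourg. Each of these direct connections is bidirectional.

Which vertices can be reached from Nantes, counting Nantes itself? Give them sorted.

Grenoble, Nantes, Nice, Reims, Rennes, Strasbourg

Start at Nantes.
Its neighbours: Grenoble, Reims.
Then their neighbours: Strasbourg.
Then next layer: Rennes.
Then next layer: Nice.
Every vertex is now reached.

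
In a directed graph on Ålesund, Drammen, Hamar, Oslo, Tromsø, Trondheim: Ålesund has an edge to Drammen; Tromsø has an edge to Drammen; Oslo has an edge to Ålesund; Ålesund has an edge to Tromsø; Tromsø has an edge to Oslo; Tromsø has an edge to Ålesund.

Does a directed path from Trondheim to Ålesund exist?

Trondheim has no outgoing edges, so nothing is reachable from it.

No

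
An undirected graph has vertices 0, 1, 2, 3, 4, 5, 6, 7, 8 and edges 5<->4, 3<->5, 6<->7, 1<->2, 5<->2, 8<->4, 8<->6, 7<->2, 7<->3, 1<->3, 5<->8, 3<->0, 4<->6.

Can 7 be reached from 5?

Yes

Explore from 5.
Distance 1: reach 2, 3, 4, 8.
Distance 2: reach 0, 1, 6, 7.
Found 7.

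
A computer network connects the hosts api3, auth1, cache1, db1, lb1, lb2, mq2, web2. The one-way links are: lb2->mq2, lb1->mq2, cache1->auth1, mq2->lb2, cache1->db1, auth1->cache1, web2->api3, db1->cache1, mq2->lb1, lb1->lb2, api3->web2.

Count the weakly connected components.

3

From api3: component {api3, web2}.
From auth1: component {auth1, cache1, db1}.
From lb1: component {lb1, lb2, mq2}.
That's 3 components.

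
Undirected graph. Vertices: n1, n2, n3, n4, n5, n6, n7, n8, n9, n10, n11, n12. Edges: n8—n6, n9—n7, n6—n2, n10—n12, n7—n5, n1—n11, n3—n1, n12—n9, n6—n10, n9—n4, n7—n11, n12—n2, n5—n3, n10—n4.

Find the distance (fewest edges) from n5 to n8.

6

Distance 0: n5.
Distance 1: n3, n7.
Distance 2: n1, n9, n11.
Distance 3: n4, n12.
Distance 4: n2, n10.
Distance 5: n6.
Distance 6: n8 — contains n8.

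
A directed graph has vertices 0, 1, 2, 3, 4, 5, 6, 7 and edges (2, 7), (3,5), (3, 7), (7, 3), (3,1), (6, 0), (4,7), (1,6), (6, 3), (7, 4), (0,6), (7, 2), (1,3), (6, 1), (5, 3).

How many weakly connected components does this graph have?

From 0: component {0, 1, 2, 3, 4, 5, 6, 7}.
That's 1 component.

1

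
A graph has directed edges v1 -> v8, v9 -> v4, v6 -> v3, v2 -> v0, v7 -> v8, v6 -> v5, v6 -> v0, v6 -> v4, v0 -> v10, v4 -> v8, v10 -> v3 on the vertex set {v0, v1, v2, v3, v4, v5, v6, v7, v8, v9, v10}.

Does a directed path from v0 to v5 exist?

No

Explore from v0.
Distance 1: reach v10.
Distance 2: reach v3.
The search from v0 is exhausted; no directed path reaches v5.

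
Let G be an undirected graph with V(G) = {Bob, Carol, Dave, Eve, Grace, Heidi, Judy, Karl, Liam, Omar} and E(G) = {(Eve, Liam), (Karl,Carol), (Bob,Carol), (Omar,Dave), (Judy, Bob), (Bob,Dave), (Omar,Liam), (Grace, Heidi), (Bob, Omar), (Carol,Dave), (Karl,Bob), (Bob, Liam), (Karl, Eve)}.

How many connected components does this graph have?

From Bob: component {Bob, Carol, Dave, Eve, Judy, Karl, Liam, Omar}.
From Grace: component {Grace, Heidi}.
That's 2 components.

2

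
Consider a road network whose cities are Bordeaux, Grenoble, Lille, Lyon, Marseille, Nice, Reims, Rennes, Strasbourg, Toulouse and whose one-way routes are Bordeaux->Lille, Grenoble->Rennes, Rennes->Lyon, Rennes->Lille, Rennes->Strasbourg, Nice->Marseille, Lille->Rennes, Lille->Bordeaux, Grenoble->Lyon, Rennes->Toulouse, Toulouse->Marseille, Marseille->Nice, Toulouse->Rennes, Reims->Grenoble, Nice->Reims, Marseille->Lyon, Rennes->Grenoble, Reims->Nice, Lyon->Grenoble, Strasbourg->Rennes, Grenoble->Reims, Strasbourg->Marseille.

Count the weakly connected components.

1

From Bordeaux: component {Bordeaux, Grenoble, Lille, Lyon, Marseille, Nice, Reims, Rennes, Strasbourg, Toulouse}.
That's 1 component.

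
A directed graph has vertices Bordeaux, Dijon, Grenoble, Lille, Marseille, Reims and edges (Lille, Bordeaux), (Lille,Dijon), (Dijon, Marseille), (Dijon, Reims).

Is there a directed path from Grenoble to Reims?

Grenoble has no outgoing edges, so nothing is reachable from it.

No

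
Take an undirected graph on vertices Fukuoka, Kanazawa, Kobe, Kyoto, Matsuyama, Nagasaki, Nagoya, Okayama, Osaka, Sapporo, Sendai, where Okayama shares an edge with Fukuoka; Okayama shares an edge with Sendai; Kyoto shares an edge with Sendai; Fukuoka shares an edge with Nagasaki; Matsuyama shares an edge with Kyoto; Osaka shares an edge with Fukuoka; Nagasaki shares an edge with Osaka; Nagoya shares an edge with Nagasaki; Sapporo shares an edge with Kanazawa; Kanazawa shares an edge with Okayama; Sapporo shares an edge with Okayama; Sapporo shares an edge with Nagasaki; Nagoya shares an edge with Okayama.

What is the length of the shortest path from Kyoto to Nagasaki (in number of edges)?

4

Distance 0: Kyoto.
Distance 1: Matsuyama, Sendai.
Distance 2: Okayama.
Distance 3: Fukuoka, Kanazawa, Nagoya, Sapporo.
Distance 4: Nagasaki, Osaka — contains Nagasaki.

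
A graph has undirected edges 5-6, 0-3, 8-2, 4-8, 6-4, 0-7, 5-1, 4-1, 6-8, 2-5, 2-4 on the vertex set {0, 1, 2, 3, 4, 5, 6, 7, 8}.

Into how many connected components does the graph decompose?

2

From 0: component {0, 3, 7}.
From 1: component {1, 2, 4, 5, 6, 8}.
That's 2 components.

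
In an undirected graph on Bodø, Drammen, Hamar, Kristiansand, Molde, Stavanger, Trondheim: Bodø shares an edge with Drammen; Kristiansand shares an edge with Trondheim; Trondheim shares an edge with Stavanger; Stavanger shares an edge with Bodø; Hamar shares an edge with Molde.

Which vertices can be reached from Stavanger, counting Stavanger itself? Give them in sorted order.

Start at Stavanger.
Its neighbours: Bodø, Trondheim.
Then their neighbours: Drammen, Kristiansand.
Nothing further is reachable.

Bodø, Drammen, Kristiansand, Stavanger, Trondheim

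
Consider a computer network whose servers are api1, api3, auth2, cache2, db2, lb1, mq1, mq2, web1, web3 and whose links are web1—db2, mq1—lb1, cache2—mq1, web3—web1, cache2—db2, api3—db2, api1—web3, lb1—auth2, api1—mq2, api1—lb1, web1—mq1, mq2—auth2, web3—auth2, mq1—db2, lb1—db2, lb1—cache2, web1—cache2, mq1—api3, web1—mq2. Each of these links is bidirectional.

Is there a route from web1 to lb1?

Explore from web1.
Distance 1: reach cache2, db2, mq1, mq2, web3.
Distance 2: reach api1, api3, auth2, lb1.
Found lb1.

Yes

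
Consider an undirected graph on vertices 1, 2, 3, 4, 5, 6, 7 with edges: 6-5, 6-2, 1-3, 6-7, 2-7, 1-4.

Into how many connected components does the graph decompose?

2

From 1: component {1, 3, 4}.
From 2: component {2, 5, 6, 7}.
That's 2 components.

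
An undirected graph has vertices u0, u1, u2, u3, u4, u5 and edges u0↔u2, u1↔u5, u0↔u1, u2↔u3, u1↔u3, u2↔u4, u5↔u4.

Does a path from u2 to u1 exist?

Yes

Explore from u2.
Distance 1: reach u0, u3, u4.
Distance 2: reach u1, u5.
Found u1.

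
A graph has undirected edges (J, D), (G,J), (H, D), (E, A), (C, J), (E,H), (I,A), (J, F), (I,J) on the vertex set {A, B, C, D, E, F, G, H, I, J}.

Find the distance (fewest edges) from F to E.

4

Distance 0: F.
Distance 1: J.
Distance 2: C, D, G, I.
Distance 3: A, H.
Distance 4: E — contains E.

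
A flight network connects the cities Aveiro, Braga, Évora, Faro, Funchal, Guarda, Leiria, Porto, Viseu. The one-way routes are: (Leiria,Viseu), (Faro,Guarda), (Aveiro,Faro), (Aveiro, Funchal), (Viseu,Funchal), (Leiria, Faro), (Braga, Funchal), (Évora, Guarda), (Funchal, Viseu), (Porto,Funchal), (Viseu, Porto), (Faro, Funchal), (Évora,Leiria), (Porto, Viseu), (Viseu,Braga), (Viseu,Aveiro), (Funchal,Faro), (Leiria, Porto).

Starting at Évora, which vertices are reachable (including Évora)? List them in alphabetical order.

Aveiro, Braga, Évora, Faro, Funchal, Guarda, Leiria, Porto, Viseu

Start at Évora.
Its neighbours: Guarda, Leiria.
Then their neighbours: Faro, Porto, Viseu.
Then next layer: Aveiro, Braga, Funchal.
Every vertex is now reached.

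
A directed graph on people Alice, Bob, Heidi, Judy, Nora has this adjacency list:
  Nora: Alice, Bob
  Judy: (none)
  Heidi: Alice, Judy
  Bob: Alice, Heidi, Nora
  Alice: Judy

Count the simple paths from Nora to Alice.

Nora→Alice
Nora→Bob→Alice
Nora→Bob→Heidi→Alice

3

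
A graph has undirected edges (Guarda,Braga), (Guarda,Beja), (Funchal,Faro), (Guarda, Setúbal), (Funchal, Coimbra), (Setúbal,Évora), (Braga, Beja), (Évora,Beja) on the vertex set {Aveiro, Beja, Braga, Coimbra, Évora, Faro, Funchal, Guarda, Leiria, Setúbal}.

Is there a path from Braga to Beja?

Explore from Braga.
Distance 1: reach Beja, Guarda.
Found Beja.

Yes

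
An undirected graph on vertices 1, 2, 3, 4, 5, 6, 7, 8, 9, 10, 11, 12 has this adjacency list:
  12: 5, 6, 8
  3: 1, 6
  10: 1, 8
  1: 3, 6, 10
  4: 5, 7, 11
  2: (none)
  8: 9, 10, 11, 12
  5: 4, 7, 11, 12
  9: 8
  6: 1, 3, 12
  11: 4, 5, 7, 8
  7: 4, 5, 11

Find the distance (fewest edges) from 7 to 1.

4

Distance 0: 7.
Distance 1: 4, 5, 11.
Distance 2: 8, 12.
Distance 3: 6, 9, 10.
Distance 4: 1, 3 — contains 1.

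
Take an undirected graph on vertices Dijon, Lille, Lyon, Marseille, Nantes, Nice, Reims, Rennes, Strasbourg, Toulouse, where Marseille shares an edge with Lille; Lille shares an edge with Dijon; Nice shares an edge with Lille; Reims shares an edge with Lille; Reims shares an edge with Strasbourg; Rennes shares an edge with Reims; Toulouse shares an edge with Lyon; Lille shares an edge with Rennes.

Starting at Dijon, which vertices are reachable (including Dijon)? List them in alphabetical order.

Start at Dijon.
Its neighbours: Lille.
Then their neighbours: Marseille, Nice, Reims, Rennes.
Then next layer: Strasbourg.
Nothing further is reachable.

Dijon, Lille, Marseille, Nice, Reims, Rennes, Strasbourg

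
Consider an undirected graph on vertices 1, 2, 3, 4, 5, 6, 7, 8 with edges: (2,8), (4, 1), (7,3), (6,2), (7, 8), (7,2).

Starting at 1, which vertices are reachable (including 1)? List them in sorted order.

Start at 1.
Its neighbours: 4.
Nothing further is reachable.

1, 4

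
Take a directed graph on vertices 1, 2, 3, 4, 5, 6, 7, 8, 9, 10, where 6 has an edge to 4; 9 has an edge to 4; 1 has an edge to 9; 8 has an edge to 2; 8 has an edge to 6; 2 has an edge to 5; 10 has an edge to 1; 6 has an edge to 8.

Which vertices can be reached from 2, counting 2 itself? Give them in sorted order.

Start at 2.
Its neighbours: 5.
Nothing further is reachable.

2, 5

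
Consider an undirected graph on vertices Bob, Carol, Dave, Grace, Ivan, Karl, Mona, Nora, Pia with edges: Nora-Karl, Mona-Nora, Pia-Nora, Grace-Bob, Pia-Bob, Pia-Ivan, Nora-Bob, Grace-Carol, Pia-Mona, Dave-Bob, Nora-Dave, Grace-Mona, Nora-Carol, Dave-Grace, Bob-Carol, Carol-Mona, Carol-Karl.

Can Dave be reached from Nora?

Yes

Explore from Nora.
Distance 1: reach Bob, Carol, Dave, Karl, Mona, Pia.
Found Dave.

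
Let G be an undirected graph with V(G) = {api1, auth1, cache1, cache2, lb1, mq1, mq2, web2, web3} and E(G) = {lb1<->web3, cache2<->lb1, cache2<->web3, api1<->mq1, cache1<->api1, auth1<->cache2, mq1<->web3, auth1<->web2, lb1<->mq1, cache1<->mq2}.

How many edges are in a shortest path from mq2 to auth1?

Distance 0: mq2.
Distance 1: cache1.
Distance 2: api1.
Distance 3: mq1.
Distance 4: lb1, web3.
Distance 5: cache2.
Distance 6: auth1 — contains auth1.

6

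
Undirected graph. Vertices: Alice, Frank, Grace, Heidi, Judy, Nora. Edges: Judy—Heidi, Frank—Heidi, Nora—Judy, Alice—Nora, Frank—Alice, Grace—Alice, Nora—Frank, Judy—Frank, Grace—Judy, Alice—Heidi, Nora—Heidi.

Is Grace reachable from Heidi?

Explore from Heidi.
Distance 1: reach Alice, Frank, Judy, Nora.
Distance 2: reach Grace.
Found Grace.

Yes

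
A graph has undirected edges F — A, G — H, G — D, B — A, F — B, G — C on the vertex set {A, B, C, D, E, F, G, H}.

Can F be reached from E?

E has no edges, so nothing is reachable from it.

No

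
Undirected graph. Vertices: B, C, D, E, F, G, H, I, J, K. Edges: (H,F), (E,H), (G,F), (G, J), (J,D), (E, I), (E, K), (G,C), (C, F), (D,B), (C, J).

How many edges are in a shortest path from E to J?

4

Distance 0: E.
Distance 1: H, I, K.
Distance 2: F.
Distance 3: C, G.
Distance 4: J — contains J.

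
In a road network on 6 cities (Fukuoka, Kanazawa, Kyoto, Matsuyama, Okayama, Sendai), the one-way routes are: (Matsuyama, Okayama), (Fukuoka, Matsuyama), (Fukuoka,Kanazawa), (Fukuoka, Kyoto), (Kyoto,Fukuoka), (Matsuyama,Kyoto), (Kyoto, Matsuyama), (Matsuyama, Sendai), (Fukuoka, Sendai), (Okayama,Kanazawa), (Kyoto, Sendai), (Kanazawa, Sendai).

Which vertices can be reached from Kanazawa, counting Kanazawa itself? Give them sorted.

Kanazawa, Sendai

Start at Kanazawa.
Its neighbours: Sendai.
Nothing further is reachable.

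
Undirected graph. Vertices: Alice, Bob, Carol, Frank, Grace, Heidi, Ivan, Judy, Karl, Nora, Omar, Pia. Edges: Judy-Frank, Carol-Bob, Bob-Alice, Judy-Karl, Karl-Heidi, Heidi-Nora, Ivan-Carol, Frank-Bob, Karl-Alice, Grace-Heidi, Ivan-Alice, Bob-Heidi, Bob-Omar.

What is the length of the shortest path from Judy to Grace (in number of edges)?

3

Distance 0: Judy.
Distance 1: Frank, Karl.
Distance 2: Alice, Bob, Heidi.
Distance 3: Carol, Grace, Ivan, Nora, Omar — contains Grace.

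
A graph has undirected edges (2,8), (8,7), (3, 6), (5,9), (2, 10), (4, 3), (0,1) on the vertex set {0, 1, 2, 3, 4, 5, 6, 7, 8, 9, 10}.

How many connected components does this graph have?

From 0: component {0, 1}.
From 2: component {2, 7, 8, 10}.
From 3: component {3, 4, 6}.
From 5: component {5, 9}.
That's 4 components.

4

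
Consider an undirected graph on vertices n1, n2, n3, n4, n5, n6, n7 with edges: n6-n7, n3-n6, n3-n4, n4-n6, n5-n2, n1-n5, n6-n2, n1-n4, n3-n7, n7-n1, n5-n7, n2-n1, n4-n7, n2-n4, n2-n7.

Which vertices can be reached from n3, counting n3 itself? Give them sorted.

Start at n3.
Its neighbours: n4, n6, n7.
Then their neighbours: n1, n2, n5.
Every vertex is now reached.

n1, n2, n3, n4, n5, n6, n7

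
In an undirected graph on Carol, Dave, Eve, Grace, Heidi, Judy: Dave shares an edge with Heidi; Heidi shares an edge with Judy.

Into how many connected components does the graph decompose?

4

From Carol: component {Carol}.
From Dave: component {Dave, Heidi, Judy}.
From Eve: component {Eve}.
From Grace: component {Grace}.
That's 4 components.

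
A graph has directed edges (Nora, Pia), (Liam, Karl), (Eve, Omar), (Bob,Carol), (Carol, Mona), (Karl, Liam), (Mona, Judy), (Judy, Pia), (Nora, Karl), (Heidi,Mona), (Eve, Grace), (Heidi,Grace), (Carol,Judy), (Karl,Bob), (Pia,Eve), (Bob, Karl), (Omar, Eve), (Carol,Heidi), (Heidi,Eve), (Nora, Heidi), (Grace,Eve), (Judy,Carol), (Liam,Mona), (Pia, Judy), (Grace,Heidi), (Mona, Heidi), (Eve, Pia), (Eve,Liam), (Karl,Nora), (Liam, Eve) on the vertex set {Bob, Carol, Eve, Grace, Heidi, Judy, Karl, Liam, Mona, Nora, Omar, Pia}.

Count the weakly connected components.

1

From Bob: component {Bob, Carol, Eve, Grace, Heidi, Judy, Karl, Liam, Mona, Nora, Omar, Pia}.
That's 1 component.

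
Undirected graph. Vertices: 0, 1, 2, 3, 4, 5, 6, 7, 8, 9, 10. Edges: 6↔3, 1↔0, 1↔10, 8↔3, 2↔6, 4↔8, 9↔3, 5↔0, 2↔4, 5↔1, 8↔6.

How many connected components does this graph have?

3

From 0: component {0, 1, 5, 10}.
From 2: component {2, 3, 4, 6, 8, 9}.
From 7: component {7}.
That's 3 components.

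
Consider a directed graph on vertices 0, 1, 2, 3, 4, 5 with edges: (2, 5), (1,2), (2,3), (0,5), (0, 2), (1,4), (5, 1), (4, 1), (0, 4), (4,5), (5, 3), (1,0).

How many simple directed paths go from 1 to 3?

1→0→2→3
1→0→2→5→3
1→0→4→5→3
1→0→5→3
1→2→3
1→2→5→3
1→4→5→3

7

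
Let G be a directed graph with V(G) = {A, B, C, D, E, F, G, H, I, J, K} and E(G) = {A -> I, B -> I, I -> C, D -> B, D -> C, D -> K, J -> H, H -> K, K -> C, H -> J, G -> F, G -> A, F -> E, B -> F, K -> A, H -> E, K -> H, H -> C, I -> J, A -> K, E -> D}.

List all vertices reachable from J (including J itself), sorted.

Start at J.
Its neighbours: H.
Then their neighbours: C, E, K.
Then next layer: A, D.
Then next layer: B, I.
Then next layer: F.
Nothing further is reachable.

A, B, C, D, E, F, H, I, J, K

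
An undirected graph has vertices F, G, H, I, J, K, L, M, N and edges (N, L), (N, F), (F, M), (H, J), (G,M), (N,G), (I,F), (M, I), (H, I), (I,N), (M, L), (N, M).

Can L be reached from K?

No

K has no edges, so nothing is reachable from it.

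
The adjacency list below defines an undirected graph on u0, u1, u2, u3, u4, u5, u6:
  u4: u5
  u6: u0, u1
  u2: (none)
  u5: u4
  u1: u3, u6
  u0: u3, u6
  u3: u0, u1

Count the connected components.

3

From u0: component {u0, u1, u3, u6}.
From u2: component {u2}.
From u4: component {u4, u5}.
That's 3 components.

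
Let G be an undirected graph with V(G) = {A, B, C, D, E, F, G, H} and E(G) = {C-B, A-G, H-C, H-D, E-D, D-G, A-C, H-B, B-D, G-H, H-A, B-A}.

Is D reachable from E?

Explore from E.
Distance 1: reach D.
Found D.

Yes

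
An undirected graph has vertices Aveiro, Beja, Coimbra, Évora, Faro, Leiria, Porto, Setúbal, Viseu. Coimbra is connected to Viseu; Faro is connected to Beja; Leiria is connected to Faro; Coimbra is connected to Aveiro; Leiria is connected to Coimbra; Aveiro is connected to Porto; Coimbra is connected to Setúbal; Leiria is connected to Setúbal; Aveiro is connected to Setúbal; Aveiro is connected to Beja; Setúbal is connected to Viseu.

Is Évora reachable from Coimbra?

No

Explore from Coimbra.
Distance 1: reach Aveiro, Leiria, Setúbal, Viseu.
Distance 2: reach Beja, Faro, Porto.
The search is exhausted without reaching Évora; it lies in a different component.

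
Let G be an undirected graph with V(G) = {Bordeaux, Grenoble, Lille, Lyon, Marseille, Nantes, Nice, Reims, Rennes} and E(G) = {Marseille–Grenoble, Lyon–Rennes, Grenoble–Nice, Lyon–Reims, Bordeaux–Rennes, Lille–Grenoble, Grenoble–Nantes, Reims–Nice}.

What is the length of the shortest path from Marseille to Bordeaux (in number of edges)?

Distance 0: Marseille.
Distance 1: Grenoble.
Distance 2: Lille, Nantes, Nice.
Distance 3: Reims.
Distance 4: Lyon.
Distance 5: Rennes.
Distance 6: Bordeaux — contains Bordeaux.

6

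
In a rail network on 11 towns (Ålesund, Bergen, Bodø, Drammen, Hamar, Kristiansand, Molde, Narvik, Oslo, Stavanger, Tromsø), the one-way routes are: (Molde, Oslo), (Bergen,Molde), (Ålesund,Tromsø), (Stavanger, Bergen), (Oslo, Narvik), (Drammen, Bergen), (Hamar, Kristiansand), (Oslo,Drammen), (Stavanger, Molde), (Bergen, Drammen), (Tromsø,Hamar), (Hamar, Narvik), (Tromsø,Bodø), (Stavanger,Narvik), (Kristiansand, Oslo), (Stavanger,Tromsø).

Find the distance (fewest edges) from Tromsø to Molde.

6

Distance 0: Tromsø.
Distance 1: Bodø, Hamar.
Distance 2: Kristiansand, Narvik.
Distance 3: Oslo.
Distance 4: Drammen.
Distance 5: Bergen.
Distance 6: Molde — contains Molde.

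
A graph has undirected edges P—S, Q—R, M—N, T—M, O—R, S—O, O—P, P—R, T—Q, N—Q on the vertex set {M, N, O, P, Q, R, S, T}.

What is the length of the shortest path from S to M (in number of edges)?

Distance 0: S.
Distance 1: O, P.
Distance 2: R.
Distance 3: Q.
Distance 4: N, T.
Distance 5: M — contains M.

5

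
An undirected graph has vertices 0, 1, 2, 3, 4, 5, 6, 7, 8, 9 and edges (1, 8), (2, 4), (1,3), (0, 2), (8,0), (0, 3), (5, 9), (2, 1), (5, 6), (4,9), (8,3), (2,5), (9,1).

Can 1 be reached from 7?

No

7 has no edges, so nothing is reachable from it.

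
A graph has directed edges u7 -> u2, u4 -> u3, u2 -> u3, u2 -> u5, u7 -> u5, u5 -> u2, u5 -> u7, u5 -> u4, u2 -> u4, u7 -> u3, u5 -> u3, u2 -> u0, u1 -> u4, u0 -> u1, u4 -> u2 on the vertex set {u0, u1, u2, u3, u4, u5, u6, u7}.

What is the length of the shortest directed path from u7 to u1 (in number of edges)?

3

Distance 0: u7.
Distance 1: u2, u3, u5.
Distance 2: u0, u4.
Distance 3: u1 — contains u1.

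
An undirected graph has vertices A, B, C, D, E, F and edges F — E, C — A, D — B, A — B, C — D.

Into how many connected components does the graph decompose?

2

From A: component {A, B, C, D}.
From E: component {E, F}.
That's 2 components.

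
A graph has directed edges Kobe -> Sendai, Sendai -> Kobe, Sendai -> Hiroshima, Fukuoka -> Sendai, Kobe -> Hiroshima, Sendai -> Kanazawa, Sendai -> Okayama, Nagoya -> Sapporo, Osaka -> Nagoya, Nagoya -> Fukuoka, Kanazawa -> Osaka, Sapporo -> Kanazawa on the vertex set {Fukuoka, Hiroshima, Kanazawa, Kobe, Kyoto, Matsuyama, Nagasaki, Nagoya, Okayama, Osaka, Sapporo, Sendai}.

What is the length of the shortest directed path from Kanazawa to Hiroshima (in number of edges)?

5

Distance 0: Kanazawa.
Distance 1: Osaka.
Distance 2: Nagoya.
Distance 3: Fukuoka, Sapporo.
Distance 4: Sendai.
Distance 5: Hiroshima, Kobe, Okayama — contains Hiroshima.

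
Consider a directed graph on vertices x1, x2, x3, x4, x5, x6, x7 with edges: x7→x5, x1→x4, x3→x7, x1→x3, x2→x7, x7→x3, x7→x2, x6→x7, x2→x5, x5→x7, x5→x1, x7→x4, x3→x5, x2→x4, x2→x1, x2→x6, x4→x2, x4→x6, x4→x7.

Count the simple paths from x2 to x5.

15

x2→x1→x3→x5
x2→x1→x3→x7→x5
x2→x1→x4→x6→x7→x3→x5
x2→x1→x4→x6→x7→x5
x2→x1→x4→x7→x3→x5
x2→x1→x4→x7→x5
x2→x4→x6→x7→x3→x5
x2→x4→x6→x7→x5
x2→x4→x7→x3→x5
x2→x4→x7→x5
x2→x5
x2→x6→x7→x3→x5
x2→x6→x7→x5
x2→x7→x3→x5
x2→x7→x5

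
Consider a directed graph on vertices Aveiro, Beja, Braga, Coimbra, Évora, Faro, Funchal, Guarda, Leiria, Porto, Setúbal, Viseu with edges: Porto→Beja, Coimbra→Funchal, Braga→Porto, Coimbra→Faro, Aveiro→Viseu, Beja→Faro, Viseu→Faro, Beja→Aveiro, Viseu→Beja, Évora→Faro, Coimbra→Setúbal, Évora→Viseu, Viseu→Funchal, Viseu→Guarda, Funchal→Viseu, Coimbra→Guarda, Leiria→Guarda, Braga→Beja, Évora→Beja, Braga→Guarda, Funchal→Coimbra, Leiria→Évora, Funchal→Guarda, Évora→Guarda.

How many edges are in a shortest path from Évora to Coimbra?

Distance 0: Évora.
Distance 1: Beja, Faro, Guarda, Viseu.
Distance 2: Aveiro, Funchal.
Distance 3: Coimbra — contains Coimbra.

3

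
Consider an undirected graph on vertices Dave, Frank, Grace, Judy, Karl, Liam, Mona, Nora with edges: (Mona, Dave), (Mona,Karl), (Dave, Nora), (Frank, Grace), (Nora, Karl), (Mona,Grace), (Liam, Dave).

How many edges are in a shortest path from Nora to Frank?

4

Distance 0: Nora.
Distance 1: Dave, Karl.
Distance 2: Liam, Mona.
Distance 3: Grace.
Distance 4: Frank — contains Frank.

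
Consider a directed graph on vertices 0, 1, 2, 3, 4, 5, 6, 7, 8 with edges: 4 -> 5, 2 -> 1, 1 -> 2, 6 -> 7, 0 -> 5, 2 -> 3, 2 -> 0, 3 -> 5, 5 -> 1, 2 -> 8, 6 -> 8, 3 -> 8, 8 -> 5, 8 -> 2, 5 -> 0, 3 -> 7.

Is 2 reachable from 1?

Explore from 1.
Distance 1: reach 2.
Found 2.

Yes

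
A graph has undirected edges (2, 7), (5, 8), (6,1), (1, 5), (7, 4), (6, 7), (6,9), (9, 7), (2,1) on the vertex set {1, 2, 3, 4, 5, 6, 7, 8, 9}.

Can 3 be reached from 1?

No

Explore from 1.
Distance 1: reach 2, 5, 6.
Distance 2: reach 7, 8, 9.
Distance 3: reach 4.
The search is exhausted without reaching 3; it lies in a different component.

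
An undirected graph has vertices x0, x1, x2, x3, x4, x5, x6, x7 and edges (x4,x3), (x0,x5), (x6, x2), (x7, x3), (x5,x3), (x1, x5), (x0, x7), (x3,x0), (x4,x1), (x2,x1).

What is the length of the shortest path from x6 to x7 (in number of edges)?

5

Distance 0: x6.
Distance 1: x2.
Distance 2: x1.
Distance 3: x4, x5.
Distance 4: x0, x3.
Distance 5: x7 — contains x7.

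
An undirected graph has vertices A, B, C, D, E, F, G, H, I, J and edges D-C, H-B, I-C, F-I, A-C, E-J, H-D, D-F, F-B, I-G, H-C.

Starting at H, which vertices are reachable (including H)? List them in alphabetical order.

A, B, C, D, F, G, H, I

Start at H.
Its neighbours: B, C, D.
Then their neighbours: A, F, I.
Then next layer: G.
Nothing further is reachable.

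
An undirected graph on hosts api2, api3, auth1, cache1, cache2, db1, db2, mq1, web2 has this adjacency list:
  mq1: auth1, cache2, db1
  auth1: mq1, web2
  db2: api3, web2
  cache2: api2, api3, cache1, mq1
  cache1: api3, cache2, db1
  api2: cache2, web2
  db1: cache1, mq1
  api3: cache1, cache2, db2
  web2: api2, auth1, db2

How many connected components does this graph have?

1

From api2: component {api2, api3, auth1, cache1, cache2, db1, db2, mq1, web2}.
That's 1 component.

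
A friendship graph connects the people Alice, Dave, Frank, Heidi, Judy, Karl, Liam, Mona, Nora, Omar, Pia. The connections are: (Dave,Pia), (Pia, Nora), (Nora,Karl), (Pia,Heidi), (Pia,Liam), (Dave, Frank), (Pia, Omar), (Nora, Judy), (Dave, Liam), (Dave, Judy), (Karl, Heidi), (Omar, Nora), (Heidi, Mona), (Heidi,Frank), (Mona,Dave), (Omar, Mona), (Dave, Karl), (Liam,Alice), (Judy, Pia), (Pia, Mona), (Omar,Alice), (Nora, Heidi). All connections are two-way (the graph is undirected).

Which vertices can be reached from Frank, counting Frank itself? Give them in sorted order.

Alice, Dave, Frank, Heidi, Judy, Karl, Liam, Mona, Nora, Omar, Pia

Start at Frank.
Its neighbours: Dave, Heidi.
Then their neighbours: Judy, Karl, Liam, Mona, Nora, Pia.
Then next layer: Alice, Omar.
Every vertex is now reached.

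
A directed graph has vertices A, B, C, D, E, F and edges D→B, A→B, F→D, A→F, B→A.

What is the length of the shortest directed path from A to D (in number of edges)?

2

Distance 0: A.
Distance 1: B, F.
Distance 2: D — contains D.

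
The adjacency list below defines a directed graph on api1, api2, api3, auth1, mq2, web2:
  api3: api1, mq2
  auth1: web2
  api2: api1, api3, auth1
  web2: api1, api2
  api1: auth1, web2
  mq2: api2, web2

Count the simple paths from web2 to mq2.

1

web2→api2→api3→mq2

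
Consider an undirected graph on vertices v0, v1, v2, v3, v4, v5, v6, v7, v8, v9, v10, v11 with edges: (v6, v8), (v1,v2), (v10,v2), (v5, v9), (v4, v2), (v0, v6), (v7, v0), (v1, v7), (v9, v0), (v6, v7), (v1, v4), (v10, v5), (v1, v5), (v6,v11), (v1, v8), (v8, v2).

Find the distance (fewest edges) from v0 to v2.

3

Distance 0: v0.
Distance 1: v6, v7, v9.
Distance 2: v1, v5, v8, v11.
Distance 3: v2, v4, v10 — contains v2.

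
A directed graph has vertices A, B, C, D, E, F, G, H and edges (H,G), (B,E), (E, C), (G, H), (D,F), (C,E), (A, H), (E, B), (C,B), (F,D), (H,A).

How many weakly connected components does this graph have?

3

From A: component {A, G, H}.
From B: component {B, C, E}.
From D: component {D, F}.
That's 3 components.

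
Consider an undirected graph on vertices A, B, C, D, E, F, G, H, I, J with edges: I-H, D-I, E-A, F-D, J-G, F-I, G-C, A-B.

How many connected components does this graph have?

3

From A: component {A, B, E}.
From C: component {C, G, J}.
From D: component {D, F, H, I}.
That's 3 components.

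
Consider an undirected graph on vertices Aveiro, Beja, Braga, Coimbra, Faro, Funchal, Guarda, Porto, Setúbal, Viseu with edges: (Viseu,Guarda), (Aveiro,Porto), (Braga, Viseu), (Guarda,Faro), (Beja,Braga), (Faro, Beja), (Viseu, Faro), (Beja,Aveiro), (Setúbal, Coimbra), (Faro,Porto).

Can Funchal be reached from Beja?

Explore from Beja.
Distance 1: reach Aveiro, Braga, Faro.
Distance 2: reach Guarda, Porto, Viseu.
The search is exhausted without reaching Funchal; it lies in a different component.

No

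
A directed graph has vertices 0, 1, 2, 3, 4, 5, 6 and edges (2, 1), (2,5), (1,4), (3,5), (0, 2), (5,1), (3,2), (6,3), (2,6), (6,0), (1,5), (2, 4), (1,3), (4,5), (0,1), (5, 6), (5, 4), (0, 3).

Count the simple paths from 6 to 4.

6→0→1→3→2→4
6→0→1→3→2→5→4
6→0→1→3→5→4
6→0→1→4
6→0→1→5→4
6→0→2→1→3→5→4
6→0→2→1→4
6→0→2→1→5→4
... and 17 more.

25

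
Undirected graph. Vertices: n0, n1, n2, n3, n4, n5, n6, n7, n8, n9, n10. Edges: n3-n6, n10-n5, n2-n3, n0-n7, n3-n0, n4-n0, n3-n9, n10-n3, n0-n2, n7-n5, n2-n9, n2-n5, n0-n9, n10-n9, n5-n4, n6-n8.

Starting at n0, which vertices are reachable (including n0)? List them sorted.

Start at n0.
Its neighbours: n2, n3, n4, n7, n9.
Then their neighbours: n5, n6, n10.
Then next layer: n8.
Nothing further is reachable.

n0, n2, n3, n4, n5, n6, n7, n8, n9, n10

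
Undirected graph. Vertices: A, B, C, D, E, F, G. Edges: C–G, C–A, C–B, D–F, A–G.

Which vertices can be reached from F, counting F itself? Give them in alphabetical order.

Start at F.
Its neighbours: D.
Nothing further is reachable.

D, F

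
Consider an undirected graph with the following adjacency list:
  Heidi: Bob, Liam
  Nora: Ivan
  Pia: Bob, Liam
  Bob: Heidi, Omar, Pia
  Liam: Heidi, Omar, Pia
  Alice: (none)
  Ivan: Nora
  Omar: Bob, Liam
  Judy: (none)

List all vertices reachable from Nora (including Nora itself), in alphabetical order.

Ivan, Nora

Start at Nora.
Its neighbours: Ivan.
Nothing further is reachable.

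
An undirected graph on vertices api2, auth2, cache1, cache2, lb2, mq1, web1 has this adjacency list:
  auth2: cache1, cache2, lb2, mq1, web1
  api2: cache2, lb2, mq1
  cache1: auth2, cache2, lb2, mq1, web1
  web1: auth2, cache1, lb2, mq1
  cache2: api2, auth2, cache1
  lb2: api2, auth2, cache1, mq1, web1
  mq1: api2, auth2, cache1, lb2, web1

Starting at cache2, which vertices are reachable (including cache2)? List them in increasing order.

api2, auth2, cache1, cache2, lb2, mq1, web1

Start at cache2.
Its neighbours: api2, auth2, cache1.
Then their neighbours: lb2, mq1, web1.
Every vertex is now reached.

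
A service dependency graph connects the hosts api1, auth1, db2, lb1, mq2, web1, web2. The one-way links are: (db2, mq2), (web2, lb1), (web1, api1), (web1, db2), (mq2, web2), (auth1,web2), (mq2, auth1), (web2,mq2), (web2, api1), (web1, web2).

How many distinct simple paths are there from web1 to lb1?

3

web1→db2→mq2→auth1→web2→lb1
web1→db2→mq2→web2→lb1
web1→web2→lb1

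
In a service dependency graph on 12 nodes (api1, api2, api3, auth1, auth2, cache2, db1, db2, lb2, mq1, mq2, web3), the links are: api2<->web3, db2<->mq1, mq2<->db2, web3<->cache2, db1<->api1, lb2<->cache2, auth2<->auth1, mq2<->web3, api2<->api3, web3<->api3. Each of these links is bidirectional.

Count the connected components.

From api1: component {api1, db1}.
From api2: component {api2, api3, cache2, db2, lb2, mq1, mq2, web3}.
From auth1: component {auth1, auth2}.
That's 3 components.

3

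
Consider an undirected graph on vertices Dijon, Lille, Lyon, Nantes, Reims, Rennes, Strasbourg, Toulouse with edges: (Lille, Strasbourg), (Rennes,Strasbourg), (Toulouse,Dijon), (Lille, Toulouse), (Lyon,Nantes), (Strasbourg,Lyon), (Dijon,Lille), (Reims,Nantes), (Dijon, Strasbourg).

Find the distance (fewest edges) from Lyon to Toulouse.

Distance 0: Lyon.
Distance 1: Nantes, Strasbourg.
Distance 2: Dijon, Lille, Reims, Rennes.
Distance 3: Toulouse — contains Toulouse.

3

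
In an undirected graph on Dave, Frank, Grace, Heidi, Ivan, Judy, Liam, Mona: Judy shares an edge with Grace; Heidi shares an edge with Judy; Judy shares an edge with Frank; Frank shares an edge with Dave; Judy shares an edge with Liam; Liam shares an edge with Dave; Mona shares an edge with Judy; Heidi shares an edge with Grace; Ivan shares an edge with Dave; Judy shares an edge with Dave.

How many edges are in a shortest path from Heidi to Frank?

2

Distance 0: Heidi.
Distance 1: Grace, Judy.
Distance 2: Dave, Frank, Liam, Mona — contains Frank.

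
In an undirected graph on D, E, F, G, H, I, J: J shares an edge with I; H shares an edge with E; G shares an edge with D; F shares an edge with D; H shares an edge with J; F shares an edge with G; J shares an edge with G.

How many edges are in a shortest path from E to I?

Distance 0: E.
Distance 1: H.
Distance 2: J.
Distance 3: G, I — contains I.

3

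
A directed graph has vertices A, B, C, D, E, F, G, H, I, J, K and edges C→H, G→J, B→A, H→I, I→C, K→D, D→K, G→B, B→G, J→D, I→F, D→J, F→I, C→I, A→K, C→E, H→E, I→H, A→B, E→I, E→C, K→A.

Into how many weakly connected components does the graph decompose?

2

From A: component {A, B, D, G, J, K}.
From C: component {C, E, F, H, I}.
That's 2 components.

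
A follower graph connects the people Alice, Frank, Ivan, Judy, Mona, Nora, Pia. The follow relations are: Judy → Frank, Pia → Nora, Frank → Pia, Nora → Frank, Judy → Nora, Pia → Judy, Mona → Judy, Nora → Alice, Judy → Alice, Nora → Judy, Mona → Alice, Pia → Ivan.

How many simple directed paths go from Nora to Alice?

3

Nora→Alice
Nora→Frank→Pia→Judy→Alice
Nora→Judy→Alice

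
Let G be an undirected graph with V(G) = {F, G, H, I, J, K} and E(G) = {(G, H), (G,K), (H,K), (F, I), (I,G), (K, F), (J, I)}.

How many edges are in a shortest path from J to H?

3

Distance 0: J.
Distance 1: I.
Distance 2: F, G.
Distance 3: H, K — contains H.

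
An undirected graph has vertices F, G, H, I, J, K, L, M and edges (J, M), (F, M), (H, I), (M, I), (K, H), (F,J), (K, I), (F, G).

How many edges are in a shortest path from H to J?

3

Distance 0: H.
Distance 1: I, K.
Distance 2: M.
Distance 3: F, J — contains J.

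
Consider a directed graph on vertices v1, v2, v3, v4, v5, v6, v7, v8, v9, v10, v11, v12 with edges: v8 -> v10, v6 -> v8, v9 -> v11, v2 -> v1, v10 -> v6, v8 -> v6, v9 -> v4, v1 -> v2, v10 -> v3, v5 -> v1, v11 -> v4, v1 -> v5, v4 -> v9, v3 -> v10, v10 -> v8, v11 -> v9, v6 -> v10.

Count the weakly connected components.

5

From v1: component {v1, v2, v5}.
From v3: component {v3, v6, v8, v10}.
From v4: component {v4, v9, v11}.
From v7: component {v7}.
From v12: component {v12}.
That's 5 components.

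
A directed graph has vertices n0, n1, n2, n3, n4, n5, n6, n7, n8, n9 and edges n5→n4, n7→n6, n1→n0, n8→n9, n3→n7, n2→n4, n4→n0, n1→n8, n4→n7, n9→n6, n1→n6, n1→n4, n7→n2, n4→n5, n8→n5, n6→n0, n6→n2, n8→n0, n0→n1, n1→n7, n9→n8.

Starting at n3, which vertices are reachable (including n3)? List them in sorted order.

n0, n1, n2, n3, n4, n5, n6, n7, n8, n9

Start at n3.
Its neighbours: n7.
Then their neighbours: n2, n6.
Then next layer: n0, n4.
Then next layer: n1, n5.
Then next layer: n8.
Then next layer: n9.
Every vertex is now reached.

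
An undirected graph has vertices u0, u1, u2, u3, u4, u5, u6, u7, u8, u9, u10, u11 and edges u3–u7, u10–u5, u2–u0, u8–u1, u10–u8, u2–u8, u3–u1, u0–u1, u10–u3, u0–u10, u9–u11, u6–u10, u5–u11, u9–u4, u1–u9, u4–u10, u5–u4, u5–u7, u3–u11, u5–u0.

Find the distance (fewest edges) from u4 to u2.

3

Distance 0: u4.
Distance 1: u5, u9, u10.
Distance 2: u0, u1, u3, u6, u7, u8, u11.
Distance 3: u2 — contains u2.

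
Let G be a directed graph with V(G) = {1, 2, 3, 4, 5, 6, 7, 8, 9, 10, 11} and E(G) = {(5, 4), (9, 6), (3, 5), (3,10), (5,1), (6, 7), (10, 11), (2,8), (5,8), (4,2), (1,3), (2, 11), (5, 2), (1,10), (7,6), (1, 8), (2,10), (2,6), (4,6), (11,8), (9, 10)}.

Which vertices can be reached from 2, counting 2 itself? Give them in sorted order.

Start at 2.
Its neighbours: 6, 8, 10, 11.
Then their neighbours: 7.
Nothing further is reachable.

2, 6, 7, 8, 10, 11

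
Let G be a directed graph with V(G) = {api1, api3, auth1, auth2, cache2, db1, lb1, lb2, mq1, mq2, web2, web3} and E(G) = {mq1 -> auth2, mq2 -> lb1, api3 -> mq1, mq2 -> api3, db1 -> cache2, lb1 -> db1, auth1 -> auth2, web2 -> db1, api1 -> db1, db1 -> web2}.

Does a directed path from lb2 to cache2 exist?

lb2 has no outgoing edges, so nothing is reachable from it.

No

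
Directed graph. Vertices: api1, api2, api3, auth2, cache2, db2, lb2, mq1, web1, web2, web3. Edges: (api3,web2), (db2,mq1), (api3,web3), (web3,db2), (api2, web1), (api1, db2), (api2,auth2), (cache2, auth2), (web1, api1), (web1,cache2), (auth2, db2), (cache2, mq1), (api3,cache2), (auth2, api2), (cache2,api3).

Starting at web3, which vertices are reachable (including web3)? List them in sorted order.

Start at web3.
Its neighbours: db2.
Then their neighbours: mq1.
Nothing further is reachable.

db2, mq1, web3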